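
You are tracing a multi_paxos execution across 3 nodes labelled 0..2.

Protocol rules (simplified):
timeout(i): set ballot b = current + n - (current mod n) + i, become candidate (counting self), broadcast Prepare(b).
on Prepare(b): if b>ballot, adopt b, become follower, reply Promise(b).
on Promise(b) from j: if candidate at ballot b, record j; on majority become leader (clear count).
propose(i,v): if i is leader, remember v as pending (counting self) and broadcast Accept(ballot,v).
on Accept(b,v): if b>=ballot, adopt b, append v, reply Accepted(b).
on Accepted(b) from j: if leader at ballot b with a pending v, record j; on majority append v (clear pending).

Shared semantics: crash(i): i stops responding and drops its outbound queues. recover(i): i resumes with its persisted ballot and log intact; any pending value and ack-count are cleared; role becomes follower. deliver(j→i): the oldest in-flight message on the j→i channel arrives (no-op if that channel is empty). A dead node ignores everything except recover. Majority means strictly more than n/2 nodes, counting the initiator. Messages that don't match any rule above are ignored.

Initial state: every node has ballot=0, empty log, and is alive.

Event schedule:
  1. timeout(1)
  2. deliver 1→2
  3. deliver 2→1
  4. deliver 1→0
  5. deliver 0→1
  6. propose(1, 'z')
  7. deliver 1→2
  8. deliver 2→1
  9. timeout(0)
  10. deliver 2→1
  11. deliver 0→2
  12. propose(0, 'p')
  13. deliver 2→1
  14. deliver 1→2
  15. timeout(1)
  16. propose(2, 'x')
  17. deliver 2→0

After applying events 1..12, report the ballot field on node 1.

1. timeout(1):  <1:cand b4 ->
2. deliver 1→2:  <2:foll b4 ->
3. deliver 2→1:  <1:lead b4 ->
4. deliver 1→0:  <0:foll b4 ->
5. deliver 0→1:  nop
6. propose(1,'z'):  nop
7. deliver 1→2:  <2:foll b4 z>
8. deliver 2→1:  <1:lead b4 z>
9. timeout(0):  <0:cand b6 ->
10. deliver 2→1:  nop
11. deliver 0→2:  <2:foll b6 z>
12. propose(0,'p'):  nop

4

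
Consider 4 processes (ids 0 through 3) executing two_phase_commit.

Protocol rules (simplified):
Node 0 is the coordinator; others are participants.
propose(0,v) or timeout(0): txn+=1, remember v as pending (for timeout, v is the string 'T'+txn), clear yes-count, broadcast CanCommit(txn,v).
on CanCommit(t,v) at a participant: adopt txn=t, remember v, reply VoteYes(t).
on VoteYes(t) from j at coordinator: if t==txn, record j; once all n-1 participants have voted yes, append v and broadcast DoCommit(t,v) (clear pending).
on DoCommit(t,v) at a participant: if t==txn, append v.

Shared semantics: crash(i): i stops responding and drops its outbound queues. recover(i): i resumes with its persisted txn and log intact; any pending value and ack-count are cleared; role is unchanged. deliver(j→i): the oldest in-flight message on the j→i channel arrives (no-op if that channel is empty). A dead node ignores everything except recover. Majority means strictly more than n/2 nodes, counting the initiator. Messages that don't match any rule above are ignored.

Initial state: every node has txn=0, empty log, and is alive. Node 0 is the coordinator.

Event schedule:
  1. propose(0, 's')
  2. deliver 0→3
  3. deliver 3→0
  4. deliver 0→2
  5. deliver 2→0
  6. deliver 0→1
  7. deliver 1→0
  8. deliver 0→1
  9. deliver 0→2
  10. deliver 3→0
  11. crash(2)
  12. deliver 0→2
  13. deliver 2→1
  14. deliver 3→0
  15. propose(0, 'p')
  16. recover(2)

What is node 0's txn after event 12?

step 1 propose(0,'s'): 0={coor,t=1,log=-}
step 2 deliver 0→3: 3={part,t=1,log=-}
step 3 deliver 3→0: —
step 4 deliver 0→2: 2={part,t=1,log=-}
step 5 deliver 2→0: —
step 6 deliver 0→1: 1={part,t=1,log=-}
step 7 deliver 1→0: 0={coor,t=1,log=s}
step 8 deliver 0→1: 1={part,t=1,log=s}
step 9 deliver 0→2: 2={part,t=1,log=s}
step 10 deliver 3→0: —
step 11 crash(2): 2={✗part,t=1,log=s}
step 12 deliver 0→2: —

1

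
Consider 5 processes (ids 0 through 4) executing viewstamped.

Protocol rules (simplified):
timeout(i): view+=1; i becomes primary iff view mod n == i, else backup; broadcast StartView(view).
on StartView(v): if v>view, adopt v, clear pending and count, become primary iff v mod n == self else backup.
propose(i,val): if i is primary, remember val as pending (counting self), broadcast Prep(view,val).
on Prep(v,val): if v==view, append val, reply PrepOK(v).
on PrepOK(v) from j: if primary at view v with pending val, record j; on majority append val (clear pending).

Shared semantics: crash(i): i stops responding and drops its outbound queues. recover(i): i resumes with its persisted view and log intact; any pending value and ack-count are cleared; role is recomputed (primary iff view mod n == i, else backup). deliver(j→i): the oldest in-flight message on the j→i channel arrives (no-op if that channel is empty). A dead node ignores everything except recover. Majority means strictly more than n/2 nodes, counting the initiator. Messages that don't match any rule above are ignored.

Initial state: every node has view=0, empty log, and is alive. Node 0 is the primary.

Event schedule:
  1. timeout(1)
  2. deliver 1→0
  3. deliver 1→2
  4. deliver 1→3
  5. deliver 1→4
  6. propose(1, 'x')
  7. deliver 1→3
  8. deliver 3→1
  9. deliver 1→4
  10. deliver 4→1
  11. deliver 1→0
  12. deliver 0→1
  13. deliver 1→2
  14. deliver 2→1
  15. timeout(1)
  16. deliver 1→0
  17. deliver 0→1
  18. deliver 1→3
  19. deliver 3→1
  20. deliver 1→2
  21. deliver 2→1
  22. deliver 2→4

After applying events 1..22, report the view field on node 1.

2

[1] timeout(1) → N1(prim v1 [-])
[2] deliver 1→0 → N0(back v1 [-])
[3] deliver 1→2 → N2(back v1 [-])
[4] deliver 1→3 → N3(back v1 [-])
[5] deliver 1→4 → N4(back v1 [-])
[6] propose(1,'x') → ∅
[7] deliver 1→3 → N3(back v1 [x])
[8] deliver 3→1 → ∅
[9] deliver 1→4 → N4(back v1 [x])
[10] deliver 4→1 → N1(prim v1 [x])
[11] deliver 1→0 → N0(back v1 [x])
[12] deliver 0→1 → ∅
[13] deliver 1→2 → N2(back v1 [x])
[14] deliver 2→1 → ∅
[15] timeout(1) → N1(back v2 [x])
[16] deliver 1→0 → N0(back v2 [x])
[17] deliver 0→1 → ∅
[18] deliver 1→3 → N3(back v2 [x])
[19] deliver 3→1 → ∅
[20] deliver 1→2 → N2(prim v2 [x])
[21] deliver 2→1 → ∅
[22] deliver 2→4 → ∅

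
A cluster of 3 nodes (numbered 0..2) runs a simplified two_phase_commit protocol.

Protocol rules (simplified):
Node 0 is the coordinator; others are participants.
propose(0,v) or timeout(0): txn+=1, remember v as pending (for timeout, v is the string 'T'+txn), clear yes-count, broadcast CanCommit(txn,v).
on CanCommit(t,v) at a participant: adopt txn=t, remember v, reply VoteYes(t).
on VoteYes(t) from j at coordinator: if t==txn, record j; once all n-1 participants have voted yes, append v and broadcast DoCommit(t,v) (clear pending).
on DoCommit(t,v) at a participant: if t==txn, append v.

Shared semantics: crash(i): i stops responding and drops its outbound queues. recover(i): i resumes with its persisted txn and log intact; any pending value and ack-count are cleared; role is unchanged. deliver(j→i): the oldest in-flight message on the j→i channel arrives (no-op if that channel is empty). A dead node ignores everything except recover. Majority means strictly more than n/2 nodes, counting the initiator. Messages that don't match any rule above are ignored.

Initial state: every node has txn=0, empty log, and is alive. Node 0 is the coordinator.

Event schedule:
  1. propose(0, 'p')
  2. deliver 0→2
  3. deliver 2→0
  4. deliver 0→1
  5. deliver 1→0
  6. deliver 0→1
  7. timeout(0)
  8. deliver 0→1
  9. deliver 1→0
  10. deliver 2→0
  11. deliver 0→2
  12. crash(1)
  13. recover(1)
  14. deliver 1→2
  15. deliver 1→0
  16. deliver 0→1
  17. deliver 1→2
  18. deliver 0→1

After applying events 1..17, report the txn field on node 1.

1. propose(0,'p'):  <0:coor t1 ->
2. deliver 0→2:  <2:part t1 ->
3. deliver 2→0:  nop
4. deliver 0→1:  <1:part t1 ->
5. deliver 1→0:  <0:coor t1 p>
6. deliver 0→1:  <1:part t1 p>
7. timeout(0):  <0:coor t2 p>
8. deliver 0→1:  <1:part t2 p>
9. deliver 1→0:  nop
10. deliver 2→0:  nop
11. deliver 0→2:  <2:part t1 p>
12. crash(1):  <1:✗part t2 p>
13. recover(1):  <1:part t2 p>
14. deliver 1→2:  nop
15. deliver 1→0:  nop
16. deliver 0→1:  nop
17. deliver 1→2:  nop

2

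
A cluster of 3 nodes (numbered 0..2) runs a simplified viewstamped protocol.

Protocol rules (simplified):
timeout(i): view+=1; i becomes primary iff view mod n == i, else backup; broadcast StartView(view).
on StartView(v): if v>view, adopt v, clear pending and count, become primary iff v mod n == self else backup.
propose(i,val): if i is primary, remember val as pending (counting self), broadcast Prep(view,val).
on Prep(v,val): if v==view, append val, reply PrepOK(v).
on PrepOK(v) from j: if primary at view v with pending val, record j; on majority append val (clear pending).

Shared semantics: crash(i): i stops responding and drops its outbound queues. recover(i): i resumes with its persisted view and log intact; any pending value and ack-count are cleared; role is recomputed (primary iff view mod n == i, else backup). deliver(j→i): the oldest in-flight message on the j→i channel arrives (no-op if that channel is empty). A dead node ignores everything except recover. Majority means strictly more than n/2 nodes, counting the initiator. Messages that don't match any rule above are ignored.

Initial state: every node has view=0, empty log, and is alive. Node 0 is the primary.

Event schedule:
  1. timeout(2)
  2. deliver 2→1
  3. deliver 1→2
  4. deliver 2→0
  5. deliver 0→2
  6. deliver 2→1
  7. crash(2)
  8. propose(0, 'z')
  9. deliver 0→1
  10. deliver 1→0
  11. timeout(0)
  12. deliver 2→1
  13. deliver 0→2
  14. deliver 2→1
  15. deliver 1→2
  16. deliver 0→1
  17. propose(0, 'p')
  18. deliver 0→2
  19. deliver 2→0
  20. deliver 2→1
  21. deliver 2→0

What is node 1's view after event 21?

2

after 1 — timeout(2): n2:back/v1/[-]
after 2 — deliver 2→1: n1:prim/v1/[-]
after 3 — deliver 1→2: ·
after 4 — deliver 2→0: n0:back/v1/[-]
after 5 — deliver 0→2: ·
after 6 — deliver 2→1: ·
after 7 — crash(2): n2:✗back/v1/[-]
after 8 — propose(0,'z'): ·
after 9 — deliver 0→1: ·
after 10 — deliver 1→0: ·
after 11 — timeout(0): n0:back/v2/[-]
after 12 — deliver 2→1: ·
after 13 — deliver 0→2: ·
after 14 — deliver 2→1: ·
after 15 — deliver 1→2: ·
after 16 — deliver 0→1: n1:back/v2/[-]
after 17 — propose(0,'p'): ·
after 18 — deliver 0→2: ·
after 19 — deliver 2→0: ·
after 20 — deliver 2→1: ·
after 21 — deliver 2→0: ·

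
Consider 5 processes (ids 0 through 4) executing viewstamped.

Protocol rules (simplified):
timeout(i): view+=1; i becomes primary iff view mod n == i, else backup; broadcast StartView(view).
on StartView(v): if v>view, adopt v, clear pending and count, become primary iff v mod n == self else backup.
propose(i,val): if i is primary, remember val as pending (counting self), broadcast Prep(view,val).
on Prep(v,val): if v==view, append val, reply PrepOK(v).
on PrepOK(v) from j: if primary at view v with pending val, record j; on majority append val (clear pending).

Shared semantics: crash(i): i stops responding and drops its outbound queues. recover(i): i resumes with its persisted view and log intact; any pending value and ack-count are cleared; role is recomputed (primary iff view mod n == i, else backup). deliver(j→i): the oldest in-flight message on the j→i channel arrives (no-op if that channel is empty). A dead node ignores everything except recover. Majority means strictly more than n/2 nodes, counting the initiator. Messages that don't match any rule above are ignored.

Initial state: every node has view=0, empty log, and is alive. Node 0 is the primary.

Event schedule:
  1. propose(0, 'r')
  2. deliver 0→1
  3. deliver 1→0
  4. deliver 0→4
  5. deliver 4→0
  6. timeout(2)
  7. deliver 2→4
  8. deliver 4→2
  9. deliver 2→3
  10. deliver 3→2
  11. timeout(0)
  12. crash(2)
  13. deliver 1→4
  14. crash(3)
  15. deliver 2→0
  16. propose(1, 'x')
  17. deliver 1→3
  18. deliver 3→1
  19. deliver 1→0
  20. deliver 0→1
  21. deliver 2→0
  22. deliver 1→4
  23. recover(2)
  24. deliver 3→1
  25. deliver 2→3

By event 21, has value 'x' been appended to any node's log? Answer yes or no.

[1] propose(0,'r') → ∅
[2] deliver 0→1 → N1(back v0 [r])
[3] deliver 1→0 → ∅
[4] deliver 0→4 → N4(back v0 [r])
[5] deliver 4→0 → N0(prim v0 [r])
[6] timeout(2) → N2(back v1 [-])
[7] deliver 2→4 → N4(back v1 [r])
[8] deliver 4→2 → ∅
[9] deliver 2→3 → N3(back v1 [-])
[10] deliver 3→2 → ∅
[11] timeout(0) → N0(back v1 [r])
[12] crash(2) → N2(✗back v1 [-])
[13] deliver 1→4 → ∅
[14] crash(3) → N3(✗back v1 [-])
[15] deliver 2→0 → ∅
[16] propose(1,'x') → ∅
[17] deliver 1→3 → ∅
[18] deliver 3→1 → ∅
[19] deliver 1→0 → ∅
[20] deliver 0→1 → N1(prim v1 [r])
[21] deliver 2→0 → ∅

no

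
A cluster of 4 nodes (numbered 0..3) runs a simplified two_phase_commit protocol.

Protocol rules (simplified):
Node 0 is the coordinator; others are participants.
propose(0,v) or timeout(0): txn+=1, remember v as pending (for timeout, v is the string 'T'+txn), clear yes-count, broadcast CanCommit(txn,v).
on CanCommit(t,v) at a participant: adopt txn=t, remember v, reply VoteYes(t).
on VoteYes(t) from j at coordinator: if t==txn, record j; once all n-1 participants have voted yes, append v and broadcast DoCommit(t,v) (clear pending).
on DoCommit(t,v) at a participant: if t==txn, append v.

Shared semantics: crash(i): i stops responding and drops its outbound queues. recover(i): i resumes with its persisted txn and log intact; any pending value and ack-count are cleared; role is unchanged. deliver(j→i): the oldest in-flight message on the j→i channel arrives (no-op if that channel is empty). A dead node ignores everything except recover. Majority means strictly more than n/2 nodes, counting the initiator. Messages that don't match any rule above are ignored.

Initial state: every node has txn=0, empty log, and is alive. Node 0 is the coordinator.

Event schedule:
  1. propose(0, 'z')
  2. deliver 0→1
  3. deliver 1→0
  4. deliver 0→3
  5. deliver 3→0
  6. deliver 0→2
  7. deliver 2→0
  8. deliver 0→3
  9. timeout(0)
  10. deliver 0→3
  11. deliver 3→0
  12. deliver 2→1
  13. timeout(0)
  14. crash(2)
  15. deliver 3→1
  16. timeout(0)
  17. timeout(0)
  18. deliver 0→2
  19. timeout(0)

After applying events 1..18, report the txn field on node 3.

2

after 1 — propose(0,'z'): n0:coor/t1/[-]
after 2 — deliver 0→1: n1:part/t1/[-]
after 3 — deliver 1→0: ·
after 4 — deliver 0→3: n3:part/t1/[-]
after 5 — deliver 3→0: ·
after 6 — deliver 0→2: n2:part/t1/[-]
after 7 — deliver 2→0: n0:coor/t1/[z]
after 8 — deliver 0→3: n3:part/t1/[z]
after 9 — timeout(0): n0:coor/t2/[z]
after 10 — deliver 0→3: n3:part/t2/[z]
after 11 — deliver 3→0: ·
after 12 — deliver 2→1: ·
after 13 — timeout(0): n0:coor/t3/[z]
after 14 — crash(2): n2:✗part/t1/[-]
after 15 — deliver 3→1: ·
after 16 — timeout(0): n0:coor/t4/[z]
after 17 — timeout(0): n0:coor/t5/[z]
after 18 — deliver 0→2: ·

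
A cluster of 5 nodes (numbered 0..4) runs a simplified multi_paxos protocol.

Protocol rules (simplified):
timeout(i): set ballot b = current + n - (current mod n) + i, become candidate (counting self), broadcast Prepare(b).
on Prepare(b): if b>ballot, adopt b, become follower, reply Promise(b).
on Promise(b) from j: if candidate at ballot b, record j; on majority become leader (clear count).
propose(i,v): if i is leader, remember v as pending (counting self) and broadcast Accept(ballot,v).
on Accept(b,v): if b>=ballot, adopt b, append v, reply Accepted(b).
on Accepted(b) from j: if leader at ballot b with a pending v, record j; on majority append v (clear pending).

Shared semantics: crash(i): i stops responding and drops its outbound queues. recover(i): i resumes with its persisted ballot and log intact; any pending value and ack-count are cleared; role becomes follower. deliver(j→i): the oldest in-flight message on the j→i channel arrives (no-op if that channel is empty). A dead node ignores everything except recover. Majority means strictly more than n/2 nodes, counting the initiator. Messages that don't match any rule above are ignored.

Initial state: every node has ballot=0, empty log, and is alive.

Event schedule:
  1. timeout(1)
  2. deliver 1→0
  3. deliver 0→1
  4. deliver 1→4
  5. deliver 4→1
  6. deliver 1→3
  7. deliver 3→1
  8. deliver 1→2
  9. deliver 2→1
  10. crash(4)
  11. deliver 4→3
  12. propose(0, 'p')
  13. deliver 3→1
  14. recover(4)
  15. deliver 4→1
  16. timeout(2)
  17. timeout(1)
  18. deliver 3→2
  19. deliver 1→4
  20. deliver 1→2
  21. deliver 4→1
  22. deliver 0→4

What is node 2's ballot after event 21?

12

1. timeout(1):  <1:cand b6 ->
2. deliver 1→0:  <0:foll b6 ->
3. deliver 0→1:  nop
4. deliver 1→4:  <4:foll b6 ->
5. deliver 4→1:  <1:lead b6 ->
6. deliver 1→3:  <3:foll b6 ->
7. deliver 3→1:  nop
8. deliver 1→2:  <2:foll b6 ->
9. deliver 2→1:  nop
10. crash(4):  <4:✗foll b6 ->
11. deliver 4→3:  nop
12. propose(0,'p'):  nop
13. deliver 3→1:  nop
14. recover(4):  <4:foll b6 ->
15. deliver 4→1:  nop
16. timeout(2):  <2:cand b12 ->
17. timeout(1):  <1:cand b11 ->
18. deliver 3→2:  nop
19. deliver 1→4:  <4:foll b11 ->
20. deliver 1→2:  nop
21. deliver 4→1:  nop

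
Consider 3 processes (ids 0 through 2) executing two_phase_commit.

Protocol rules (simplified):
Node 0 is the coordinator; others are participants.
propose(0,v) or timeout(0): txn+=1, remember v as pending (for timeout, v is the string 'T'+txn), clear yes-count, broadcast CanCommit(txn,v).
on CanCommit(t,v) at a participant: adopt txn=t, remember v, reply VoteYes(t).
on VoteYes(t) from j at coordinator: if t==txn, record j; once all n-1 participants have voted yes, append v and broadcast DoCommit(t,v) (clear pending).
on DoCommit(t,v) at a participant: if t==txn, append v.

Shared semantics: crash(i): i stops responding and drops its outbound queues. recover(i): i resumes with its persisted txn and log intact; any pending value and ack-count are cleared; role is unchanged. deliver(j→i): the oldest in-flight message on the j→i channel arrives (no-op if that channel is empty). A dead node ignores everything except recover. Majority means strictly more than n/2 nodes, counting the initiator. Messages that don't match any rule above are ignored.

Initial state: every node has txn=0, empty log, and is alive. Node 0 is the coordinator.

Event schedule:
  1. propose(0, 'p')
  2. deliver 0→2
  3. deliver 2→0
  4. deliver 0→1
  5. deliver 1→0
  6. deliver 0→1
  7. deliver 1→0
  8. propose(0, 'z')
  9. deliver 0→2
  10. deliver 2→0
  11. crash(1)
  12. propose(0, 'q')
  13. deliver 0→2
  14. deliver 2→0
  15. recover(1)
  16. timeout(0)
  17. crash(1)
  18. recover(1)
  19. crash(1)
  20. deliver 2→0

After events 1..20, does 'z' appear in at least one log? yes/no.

no

after 1 — propose(0,'p'): n0:coor/t1/[-]
after 2 — deliver 0→2: n2:part/t1/[-]
after 3 — deliver 2→0: ·
after 4 — deliver 0→1: n1:part/t1/[-]
after 5 — deliver 1→0: n0:coor/t1/[p]
after 6 — deliver 0→1: n1:part/t1/[p]
after 7 — deliver 1→0: ·
after 8 — propose(0,'z'): n0:coor/t2/[p]
after 9 — deliver 0→2: n2:part/t1/[p]
after 10 — deliver 2→0: ·
after 11 — crash(1): n1:✗part/t1/[p]
after 12 — propose(0,'q'): n0:coor/t3/[p]
after 13 — deliver 0→2: n2:part/t2/[p]
after 14 — deliver 2→0: ·
after 15 — recover(1): n1:part/t1/[p]
after 16 — timeout(0): n0:coor/t4/[p]
after 17 — crash(1): n1:✗part/t1/[p]
after 18 — recover(1): n1:part/t1/[p]
after 19 — crash(1): n1:✗part/t1/[p]
after 20 — deliver 2→0: ·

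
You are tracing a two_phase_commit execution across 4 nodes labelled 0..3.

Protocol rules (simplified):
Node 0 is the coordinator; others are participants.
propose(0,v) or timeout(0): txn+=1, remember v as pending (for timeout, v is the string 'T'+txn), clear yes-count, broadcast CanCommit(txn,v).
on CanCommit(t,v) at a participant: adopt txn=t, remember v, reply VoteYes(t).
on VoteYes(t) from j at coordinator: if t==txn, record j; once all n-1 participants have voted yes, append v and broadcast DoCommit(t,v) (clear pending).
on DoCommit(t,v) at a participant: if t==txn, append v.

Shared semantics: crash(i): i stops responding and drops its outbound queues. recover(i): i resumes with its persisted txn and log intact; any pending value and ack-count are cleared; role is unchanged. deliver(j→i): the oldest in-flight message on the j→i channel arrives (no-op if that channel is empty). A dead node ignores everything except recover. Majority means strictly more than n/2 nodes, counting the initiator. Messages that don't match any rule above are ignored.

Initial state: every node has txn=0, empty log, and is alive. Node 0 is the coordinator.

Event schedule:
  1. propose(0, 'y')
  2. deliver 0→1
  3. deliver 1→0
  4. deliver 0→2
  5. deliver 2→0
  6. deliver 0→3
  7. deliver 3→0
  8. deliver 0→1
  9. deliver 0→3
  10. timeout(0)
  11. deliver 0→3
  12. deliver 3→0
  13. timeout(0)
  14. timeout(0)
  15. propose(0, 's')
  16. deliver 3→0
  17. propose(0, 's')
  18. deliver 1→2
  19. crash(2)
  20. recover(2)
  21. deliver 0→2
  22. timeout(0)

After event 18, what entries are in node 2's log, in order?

empty

after 1 — propose(0,'y'): n0:coor/t1/[-]
after 2 — deliver 0→1: n1:part/t1/[-]
after 3 — deliver 1→0: ·
after 4 — deliver 0→2: n2:part/t1/[-]
after 5 — deliver 2→0: ·
after 6 — deliver 0→3: n3:part/t1/[-]
after 7 — deliver 3→0: n0:coor/t1/[y]
after 8 — deliver 0→1: n1:part/t1/[y]
after 9 — deliver 0→3: n3:part/t1/[y]
after 10 — timeout(0): n0:coor/t2/[y]
after 11 — deliver 0→3: n3:part/t2/[y]
after 12 — deliver 3→0: ·
after 13 — timeout(0): n0:coor/t3/[y]
after 14 — timeout(0): n0:coor/t4/[y]
after 15 — propose(0,'s'): n0:coor/t5/[y]
after 16 — deliver 3→0: ·
after 17 — propose(0,'s'): n0:coor/t6/[y]
after 18 — deliver 1→2: ·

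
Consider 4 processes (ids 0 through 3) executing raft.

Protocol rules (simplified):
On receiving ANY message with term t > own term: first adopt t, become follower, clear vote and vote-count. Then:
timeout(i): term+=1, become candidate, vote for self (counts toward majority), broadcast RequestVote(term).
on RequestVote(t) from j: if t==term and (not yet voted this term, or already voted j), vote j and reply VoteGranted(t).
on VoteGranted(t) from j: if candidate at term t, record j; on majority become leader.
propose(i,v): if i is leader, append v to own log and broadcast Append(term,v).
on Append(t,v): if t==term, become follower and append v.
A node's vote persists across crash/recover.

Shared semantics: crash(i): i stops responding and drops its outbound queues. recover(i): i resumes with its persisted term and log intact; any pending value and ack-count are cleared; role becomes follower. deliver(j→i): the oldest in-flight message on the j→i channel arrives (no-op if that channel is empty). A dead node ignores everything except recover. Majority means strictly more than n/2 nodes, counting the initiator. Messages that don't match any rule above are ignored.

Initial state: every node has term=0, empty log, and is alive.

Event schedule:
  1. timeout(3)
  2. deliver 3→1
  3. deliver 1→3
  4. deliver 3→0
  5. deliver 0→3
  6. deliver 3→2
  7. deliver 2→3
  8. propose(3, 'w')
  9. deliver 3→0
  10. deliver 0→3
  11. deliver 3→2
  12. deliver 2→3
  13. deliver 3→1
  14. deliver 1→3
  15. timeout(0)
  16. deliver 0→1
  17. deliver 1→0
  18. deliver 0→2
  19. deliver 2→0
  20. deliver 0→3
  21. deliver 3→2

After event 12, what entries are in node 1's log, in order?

e1 timeout(3): 3[cand,t=1,-]
e2 deliver 3→1: 1[foll,t=1,-]
e3 deliver 1→3: ·
e4 deliver 3→0: 0[foll,t=1,-]
e5 deliver 0→3: 3[lead,t=1,-]
e6 deliver 3→2: 2[foll,t=1,-]
e7 deliver 2→3: ·
e8 propose(3,'w'): 3[lead,t=1,w]
e9 deliver 3→0: 0[foll,t=1,w]
e10 deliver 0→3: ·
e11 deliver 3→2: 2[foll,t=1,w]
e12 deliver 2→3: ·

empty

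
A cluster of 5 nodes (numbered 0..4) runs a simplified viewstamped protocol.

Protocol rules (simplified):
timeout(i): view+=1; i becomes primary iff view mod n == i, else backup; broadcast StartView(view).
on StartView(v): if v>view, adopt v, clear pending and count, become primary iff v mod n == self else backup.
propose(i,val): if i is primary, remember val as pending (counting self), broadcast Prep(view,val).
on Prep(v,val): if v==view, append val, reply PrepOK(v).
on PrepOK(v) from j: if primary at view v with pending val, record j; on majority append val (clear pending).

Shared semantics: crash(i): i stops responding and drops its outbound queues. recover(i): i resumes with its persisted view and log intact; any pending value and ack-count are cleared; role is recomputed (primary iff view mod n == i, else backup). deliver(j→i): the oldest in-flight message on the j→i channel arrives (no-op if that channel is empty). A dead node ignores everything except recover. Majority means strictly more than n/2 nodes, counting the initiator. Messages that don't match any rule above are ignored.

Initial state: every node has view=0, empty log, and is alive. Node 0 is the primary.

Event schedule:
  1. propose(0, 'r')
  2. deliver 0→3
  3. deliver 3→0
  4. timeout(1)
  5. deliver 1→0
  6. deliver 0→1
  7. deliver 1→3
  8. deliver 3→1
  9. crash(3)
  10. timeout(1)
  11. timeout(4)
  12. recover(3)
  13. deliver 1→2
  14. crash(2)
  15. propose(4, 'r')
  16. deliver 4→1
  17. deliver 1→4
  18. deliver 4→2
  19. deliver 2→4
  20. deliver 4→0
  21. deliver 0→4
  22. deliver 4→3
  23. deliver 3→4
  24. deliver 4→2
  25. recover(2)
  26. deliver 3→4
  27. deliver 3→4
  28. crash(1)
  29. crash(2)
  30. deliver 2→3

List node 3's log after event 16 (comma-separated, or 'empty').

step 1 propose(0,'r'): —
step 2 deliver 0→3: 3={back,v=0,log=r}
step 3 deliver 3→0: —
step 4 timeout(1): 1={prim,v=1,log=-}
step 5 deliver 1→0: 0={back,v=1,log=-}
step 6 deliver 0→1: —
step 7 deliver 1→3: 3={back,v=1,log=r}
step 8 deliver 3→1: —
step 9 crash(3): 3={✗back,v=1,log=r}
step 10 timeout(1): 1={back,v=2,log=-}
step 11 timeout(4): 4={back,v=1,log=-}
step 12 recover(3): 3={back,v=1,log=r}
step 13 deliver 1→2: 2={back,v=1,log=-}
step 14 crash(2): 2={✗back,v=1,log=-}
step 15 propose(4,'r'): —
step 16 deliver 4→1: —

r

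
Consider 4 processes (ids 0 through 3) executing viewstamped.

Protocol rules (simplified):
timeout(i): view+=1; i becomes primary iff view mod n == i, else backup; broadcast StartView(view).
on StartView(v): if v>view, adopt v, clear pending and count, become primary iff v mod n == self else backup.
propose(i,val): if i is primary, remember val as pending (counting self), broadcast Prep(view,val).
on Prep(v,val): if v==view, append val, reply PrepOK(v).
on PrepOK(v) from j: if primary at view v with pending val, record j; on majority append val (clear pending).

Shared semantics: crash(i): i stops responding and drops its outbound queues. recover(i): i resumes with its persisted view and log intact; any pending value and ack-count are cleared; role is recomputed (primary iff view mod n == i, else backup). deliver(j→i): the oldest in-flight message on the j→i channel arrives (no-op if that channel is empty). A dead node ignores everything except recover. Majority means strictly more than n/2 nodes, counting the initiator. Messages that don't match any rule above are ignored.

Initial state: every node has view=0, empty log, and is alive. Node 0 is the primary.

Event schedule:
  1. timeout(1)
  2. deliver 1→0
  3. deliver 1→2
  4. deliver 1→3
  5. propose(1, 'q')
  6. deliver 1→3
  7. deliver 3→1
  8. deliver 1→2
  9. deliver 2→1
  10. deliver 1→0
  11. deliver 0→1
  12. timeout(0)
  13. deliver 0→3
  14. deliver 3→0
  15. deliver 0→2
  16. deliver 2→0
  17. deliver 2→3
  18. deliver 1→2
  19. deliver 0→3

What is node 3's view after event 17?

2

1. timeout(1):  <1:prim v1 ->
2. deliver 1→0:  <0:back v1 ->
3. deliver 1→2:  <2:back v1 ->
4. deliver 1→3:  <3:back v1 ->
5. propose(1,'q'):  nop
6. deliver 1→3:  <3:back v1 q>
7. deliver 3→1:  nop
8. deliver 1→2:  <2:back v1 q>
9. deliver 2→1:  <1:prim v1 q>
10. deliver 1→0:  <0:back v1 q>
11. deliver 0→1:  nop
12. timeout(0):  <0:back v2 q>
13. deliver 0→3:  <3:back v2 q>
14. deliver 3→0:  nop
15. deliver 0→2:  <2:prim v2 q>
16. deliver 2→0:  nop
17. deliver 2→3:  nop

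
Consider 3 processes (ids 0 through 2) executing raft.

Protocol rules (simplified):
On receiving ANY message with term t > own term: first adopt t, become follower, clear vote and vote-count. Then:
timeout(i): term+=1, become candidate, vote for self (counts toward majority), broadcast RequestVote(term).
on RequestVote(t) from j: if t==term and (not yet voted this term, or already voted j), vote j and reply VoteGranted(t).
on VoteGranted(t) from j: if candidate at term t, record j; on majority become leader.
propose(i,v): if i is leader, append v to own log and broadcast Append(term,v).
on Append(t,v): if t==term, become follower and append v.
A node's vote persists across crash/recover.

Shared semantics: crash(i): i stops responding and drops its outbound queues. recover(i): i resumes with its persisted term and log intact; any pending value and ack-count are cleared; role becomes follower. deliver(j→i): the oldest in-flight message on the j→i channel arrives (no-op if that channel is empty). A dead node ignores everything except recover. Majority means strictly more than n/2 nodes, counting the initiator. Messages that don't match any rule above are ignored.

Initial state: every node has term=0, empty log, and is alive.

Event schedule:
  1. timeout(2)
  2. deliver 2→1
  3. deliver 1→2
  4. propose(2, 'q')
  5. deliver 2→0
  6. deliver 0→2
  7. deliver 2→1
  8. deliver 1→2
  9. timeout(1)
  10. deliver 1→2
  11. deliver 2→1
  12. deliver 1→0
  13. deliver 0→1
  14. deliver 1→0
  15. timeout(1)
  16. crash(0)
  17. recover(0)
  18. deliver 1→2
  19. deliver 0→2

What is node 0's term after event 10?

after 1 — timeout(2): n2:cand/t1/[-]
after 2 — deliver 2→1: n1:foll/t1/[-]
after 3 — deliver 1→2: n2:lead/t1/[-]
after 4 — propose(2,'q'): n2:lead/t1/[q]
after 5 — deliver 2→0: n0:foll/t1/[-]
after 6 — deliver 0→2: ·
after 7 — deliver 2→1: n1:foll/t1/[q]
after 8 — deliver 1→2: ·
after 9 — timeout(1): n1:cand/t2/[q]
after 10 — deliver 1→2: n2:foll/t2/[q]

1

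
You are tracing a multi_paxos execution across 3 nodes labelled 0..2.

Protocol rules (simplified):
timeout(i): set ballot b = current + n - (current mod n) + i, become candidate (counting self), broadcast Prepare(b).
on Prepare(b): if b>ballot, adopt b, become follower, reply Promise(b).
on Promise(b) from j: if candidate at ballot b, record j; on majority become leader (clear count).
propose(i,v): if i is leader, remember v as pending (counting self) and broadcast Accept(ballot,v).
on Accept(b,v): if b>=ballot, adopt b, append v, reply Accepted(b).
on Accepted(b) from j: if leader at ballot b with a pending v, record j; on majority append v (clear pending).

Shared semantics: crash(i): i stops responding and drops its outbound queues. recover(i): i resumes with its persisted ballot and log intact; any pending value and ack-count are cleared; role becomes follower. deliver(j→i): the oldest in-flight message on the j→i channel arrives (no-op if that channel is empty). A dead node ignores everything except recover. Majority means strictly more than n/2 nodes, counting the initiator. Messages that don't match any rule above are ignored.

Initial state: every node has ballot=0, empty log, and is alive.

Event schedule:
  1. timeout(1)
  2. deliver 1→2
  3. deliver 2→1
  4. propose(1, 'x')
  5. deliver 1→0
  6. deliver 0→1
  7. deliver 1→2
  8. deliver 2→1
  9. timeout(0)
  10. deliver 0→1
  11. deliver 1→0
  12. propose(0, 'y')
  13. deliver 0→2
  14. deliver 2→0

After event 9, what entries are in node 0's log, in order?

after 1 — timeout(1): n1:cand/b4/[-]
after 2 — deliver 1→2: n2:foll/b4/[-]
after 3 — deliver 2→1: n1:lead/b4/[-]
after 4 — propose(1,'x'): ·
after 5 — deliver 1→0: n0:foll/b4/[-]
after 6 — deliver 0→1: ·
after 7 — deliver 1→2: n2:foll/b4/[x]
after 8 — deliver 2→1: n1:lead/b4/[x]
after 9 — timeout(0): n0:cand/b6/[-]

empty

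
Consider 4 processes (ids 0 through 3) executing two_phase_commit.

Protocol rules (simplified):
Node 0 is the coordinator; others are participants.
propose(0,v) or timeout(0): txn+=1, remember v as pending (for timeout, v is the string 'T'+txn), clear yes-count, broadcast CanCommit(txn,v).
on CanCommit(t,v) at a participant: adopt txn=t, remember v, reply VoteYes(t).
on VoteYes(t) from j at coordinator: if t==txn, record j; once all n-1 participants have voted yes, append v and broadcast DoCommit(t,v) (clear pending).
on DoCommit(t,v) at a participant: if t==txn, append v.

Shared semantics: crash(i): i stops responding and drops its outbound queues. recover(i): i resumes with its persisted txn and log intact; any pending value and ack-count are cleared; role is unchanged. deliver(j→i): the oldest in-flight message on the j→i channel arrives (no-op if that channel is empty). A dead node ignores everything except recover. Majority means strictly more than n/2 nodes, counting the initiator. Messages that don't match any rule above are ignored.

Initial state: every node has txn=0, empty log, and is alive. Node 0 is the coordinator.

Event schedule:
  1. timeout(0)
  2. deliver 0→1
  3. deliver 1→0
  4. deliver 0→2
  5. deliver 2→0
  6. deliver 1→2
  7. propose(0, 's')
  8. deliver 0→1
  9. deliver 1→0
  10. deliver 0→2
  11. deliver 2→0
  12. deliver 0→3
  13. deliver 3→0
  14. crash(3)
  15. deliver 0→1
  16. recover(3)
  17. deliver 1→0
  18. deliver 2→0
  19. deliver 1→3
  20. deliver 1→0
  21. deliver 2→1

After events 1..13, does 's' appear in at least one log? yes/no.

e1 timeout(0): 0[coor,t=1,-]
e2 deliver 0→1: 1[part,t=1,-]
e3 deliver 1→0: ·
e4 deliver 0→2: 2[part,t=1,-]
e5 deliver 2→0: ·
e6 deliver 1→2: ·
e7 propose(0,'s'): 0[coor,t=2,-]
e8 deliver 0→1: 1[part,t=2,-]
e9 deliver 1→0: ·
e10 deliver 0→2: 2[part,t=2,-]
e11 deliver 2→0: ·
e12 deliver 0→3: 3[part,t=1,-]
e13 deliver 3→0: ·

no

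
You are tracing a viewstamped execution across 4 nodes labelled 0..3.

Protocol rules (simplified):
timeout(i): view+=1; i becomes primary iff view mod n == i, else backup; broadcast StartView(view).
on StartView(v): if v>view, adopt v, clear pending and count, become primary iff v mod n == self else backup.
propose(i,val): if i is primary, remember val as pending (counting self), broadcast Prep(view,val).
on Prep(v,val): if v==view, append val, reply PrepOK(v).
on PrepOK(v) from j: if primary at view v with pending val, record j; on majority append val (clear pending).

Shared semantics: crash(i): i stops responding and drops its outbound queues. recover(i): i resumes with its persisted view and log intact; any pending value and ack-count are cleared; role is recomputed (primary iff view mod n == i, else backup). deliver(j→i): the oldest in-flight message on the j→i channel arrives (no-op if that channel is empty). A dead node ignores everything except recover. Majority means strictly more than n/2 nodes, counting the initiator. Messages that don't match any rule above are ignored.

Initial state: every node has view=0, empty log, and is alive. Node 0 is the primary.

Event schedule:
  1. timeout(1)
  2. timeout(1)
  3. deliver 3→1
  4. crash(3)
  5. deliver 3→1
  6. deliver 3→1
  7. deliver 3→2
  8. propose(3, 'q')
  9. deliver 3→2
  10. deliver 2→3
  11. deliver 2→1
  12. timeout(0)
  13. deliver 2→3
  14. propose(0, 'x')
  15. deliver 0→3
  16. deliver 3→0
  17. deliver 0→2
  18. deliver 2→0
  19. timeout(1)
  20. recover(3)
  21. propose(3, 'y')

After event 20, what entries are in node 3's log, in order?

empty

e1 timeout(1): 1[prim,v=1,-]
e2 timeout(1): 1[back,v=2,-]
e3 deliver 3→1: ·
e4 crash(3): 3[✗back,v=0,-]
e5 deliver 3→1: ·
e6 deliver 3→1: ·
e7 deliver 3→2: ·
e8 propose(3,'q'): ·
e9 deliver 3→2: ·
e10 deliver 2→3: ·
e11 deliver 2→1: ·
e12 timeout(0): 0[back,v=1,-]
e13 deliver 2→3: ·
e14 propose(0,'x'): ·
e15 deliver 0→3: ·
e16 deliver 3→0: ·
e17 deliver 0→2: 2[back,v=1,-]
e18 deliver 2→0: ·
e19 timeout(1): 1[back,v=3,-]
e20 recover(3): 3[back,v=0,-]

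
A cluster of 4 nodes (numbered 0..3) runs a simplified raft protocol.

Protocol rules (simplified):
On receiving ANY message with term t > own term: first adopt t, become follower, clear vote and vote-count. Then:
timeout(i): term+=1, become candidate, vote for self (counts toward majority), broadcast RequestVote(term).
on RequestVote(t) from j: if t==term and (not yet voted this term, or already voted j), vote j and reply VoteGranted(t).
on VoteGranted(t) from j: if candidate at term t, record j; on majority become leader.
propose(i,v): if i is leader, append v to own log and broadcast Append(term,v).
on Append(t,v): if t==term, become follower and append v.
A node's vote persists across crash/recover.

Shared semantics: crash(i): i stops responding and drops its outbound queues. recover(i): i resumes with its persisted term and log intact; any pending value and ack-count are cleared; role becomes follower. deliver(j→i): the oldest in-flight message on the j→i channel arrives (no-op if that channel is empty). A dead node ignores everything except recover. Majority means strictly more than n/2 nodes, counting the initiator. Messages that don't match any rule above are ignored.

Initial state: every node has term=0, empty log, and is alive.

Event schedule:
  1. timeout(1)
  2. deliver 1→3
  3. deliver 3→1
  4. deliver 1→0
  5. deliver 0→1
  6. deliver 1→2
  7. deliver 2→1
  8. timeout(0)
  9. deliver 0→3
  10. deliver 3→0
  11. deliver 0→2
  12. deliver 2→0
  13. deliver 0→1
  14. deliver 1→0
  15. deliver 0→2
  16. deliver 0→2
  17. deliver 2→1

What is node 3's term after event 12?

1. timeout(1):  <1:cand t1 ->
2. deliver 1→3:  <3:foll t1 ->
3. deliver 3→1:  nop
4. deliver 1→0:  <0:foll t1 ->
5. deliver 0→1:  <1:lead t1 ->
6. deliver 1→2:  <2:foll t1 ->
7. deliver 2→1:  nop
8. timeout(0):  <0:cand t2 ->
9. deliver 0→3:  <3:foll t2 ->
10. deliver 3→0:  nop
11. deliver 0→2:  <2:foll t2 ->
12. deliver 2→0:  <0:lead t2 ->

2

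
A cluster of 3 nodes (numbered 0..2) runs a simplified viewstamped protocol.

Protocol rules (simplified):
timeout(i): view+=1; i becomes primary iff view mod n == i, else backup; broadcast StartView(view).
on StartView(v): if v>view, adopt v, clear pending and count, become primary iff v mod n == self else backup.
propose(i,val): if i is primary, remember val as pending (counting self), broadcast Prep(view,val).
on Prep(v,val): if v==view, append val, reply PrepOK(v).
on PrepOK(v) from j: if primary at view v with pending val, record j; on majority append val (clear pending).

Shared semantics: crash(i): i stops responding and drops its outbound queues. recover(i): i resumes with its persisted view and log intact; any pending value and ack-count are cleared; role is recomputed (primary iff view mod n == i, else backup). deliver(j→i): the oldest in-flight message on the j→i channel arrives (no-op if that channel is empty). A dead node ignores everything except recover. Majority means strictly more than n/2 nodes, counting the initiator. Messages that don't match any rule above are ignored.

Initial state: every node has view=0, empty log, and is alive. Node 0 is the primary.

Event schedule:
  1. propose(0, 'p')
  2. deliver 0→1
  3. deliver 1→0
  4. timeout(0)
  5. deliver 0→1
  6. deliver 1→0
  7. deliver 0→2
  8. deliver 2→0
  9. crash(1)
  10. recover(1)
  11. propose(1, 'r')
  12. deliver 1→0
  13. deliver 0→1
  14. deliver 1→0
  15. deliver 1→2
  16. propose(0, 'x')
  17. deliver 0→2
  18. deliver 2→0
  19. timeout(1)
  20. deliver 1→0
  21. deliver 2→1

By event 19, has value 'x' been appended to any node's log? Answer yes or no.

no

e1 propose(0,'p'): ·
e2 deliver 0→1: 1[back,v=0,p]
e3 deliver 1→0: 0[prim,v=0,p]
e4 timeout(0): 0[back,v=1,p]
e5 deliver 0→1: 1[prim,v=1,p]
e6 deliver 1→0: ·
e7 deliver 0→2: 2[back,v=0,p]
e8 deliver 2→0: ·
e9 crash(1): 1[✗prim,v=1,p]
e10 recover(1): 1[prim,v=1,p]
e11 propose(1,'r'): ·
e12 deliver 1→0: 0[back,v=1,p,r]
e13 deliver 0→1: 1[prim,v=1,p,r]
e14 deliver 1→0: ·
e15 deliver 1→2: ·
e16 propose(0,'x'): ·
e17 deliver 0→2: 2[back,v=1,p]
e18 deliver 2→0: ·
e19 timeout(1): 1[back,v=2,p,r]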